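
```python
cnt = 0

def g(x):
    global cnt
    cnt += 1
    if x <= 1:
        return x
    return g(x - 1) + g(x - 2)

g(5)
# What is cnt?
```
Call trace (a repeated sub-call is expanded the first time; later identical calls just restate its return value):
g(x=5)
  g(x=4)
    g(x=3)
      g(x=2)
        g(x=1)
        -> return 1
        g(x=0)
        -> return 0
      -> return 1
      g(x=1)
      -> return 1
    -> return 2
    g(x=2) -> return 1  (same call as traced above)
  -> return 3
  g(x=3) -> return 2  (same call as traced above)
-> return 5

cnt is incremented once per call, so count the calls in each subtree. Let C(x) = number of calls made by g(x).
C(0) = C(1) = 1 (base case, no recursion); C(x) = 1 + C(x - 1) + C(x - 2) otherwise.
C(2) = 1 + C(1) + C(0) = 1 + 1 + 1 = 3
C(3) = 1 + C(2) + C(1) = 1 + 3 + 1 = 5
C(4) = 1 + C(3) + C(2) = 1 + 5 + 3 = 9
C(5) = 1 + C(4) + C(3) = 1 + 9 + 5 = 15
cnt = C(5) = 15

Final answer: 15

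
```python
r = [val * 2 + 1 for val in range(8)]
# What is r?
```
Trace:
  val=0
  val=1
  val=2
  val=3
  val=4
  val=5
  val=6
  val=7
  r=[1, 3, 5, 7, 9, 11, 13, 15]

Final answer: [1, 3, 5, 7, 9, 11, 13, 15]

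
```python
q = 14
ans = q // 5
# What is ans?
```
Trace:
  q=14
  q=14, ans=2

Final answer: 2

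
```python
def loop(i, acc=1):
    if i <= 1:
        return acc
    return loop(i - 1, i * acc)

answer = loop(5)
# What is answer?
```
Call trace:
loop(i=5, acc=1)
  loop(i=4, acc=5)
    loop(i=3, acc=20)
      loop(i=2, acc=60)
        loop(i=1, acc=120)
        -> return 120
      -> return 120
    -> return 120
  -> return 120
-> return 120

Final answer: 120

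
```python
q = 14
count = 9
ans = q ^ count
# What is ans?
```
Trace:
  q=14
  q=14, count=9
  q=14, count=9, ans=7

Final answer: 7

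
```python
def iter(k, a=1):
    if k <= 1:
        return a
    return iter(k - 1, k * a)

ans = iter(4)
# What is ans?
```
Call trace:
iter(k=4, a=1)
  iter(k=3, a=4)
    iter(k=2, a=12)
      iter(k=1, a=24)
      -> return 24
    -> return 24
  -> return 24
-> return 24

Final answer: 24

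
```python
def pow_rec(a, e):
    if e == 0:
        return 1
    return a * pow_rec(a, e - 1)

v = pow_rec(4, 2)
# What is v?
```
Call trace:
pow_rec(a=4, e=2)
  pow_rec(a=4, e=1)
    pow_rec(a=4, e=0)
    -> return 1
  -> return 4
-> return 16

Final answer: 16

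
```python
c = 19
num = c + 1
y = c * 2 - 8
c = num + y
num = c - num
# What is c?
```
Trace:
  c=19
  c=19, num=20
  c=19, num=20, y=30
  c=50, num=20, y=30
  c=50, num=30, y=30

Final answer: 50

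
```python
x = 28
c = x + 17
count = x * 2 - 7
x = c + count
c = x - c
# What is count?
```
Trace:
  x=28
  x=28, c=45
  x=28, c=45, count=49
  x=94, c=45, count=49
  x=94, c=49, count=49

Final answer: 49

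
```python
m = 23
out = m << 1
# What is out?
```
Trace:
  m=23
  m=23, out=46

Final answer: 46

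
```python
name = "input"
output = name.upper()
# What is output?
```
Trace:
  name='input'
  name='input', output='INPUT'

Final answer: 'INPUT'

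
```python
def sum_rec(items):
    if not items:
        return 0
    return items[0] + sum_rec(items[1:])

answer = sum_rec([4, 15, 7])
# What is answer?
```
Call trace:
sum_rec(items=[4, 15, 7])
  sum_rec(items=[15, 7])
    sum_rec(items=[7])
      sum_rec(items=[])
      -> return 0
    -> return 7
  -> return 22
-> return 26

Final answer: 26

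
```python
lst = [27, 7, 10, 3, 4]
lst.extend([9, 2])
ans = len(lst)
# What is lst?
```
Trace:
  lst=[27, 7, 10, 3, 4]
  lst=[27, 7, 10, 3, 4, 9, 2]
  lst=[27, 7, 10, 3, 4, 9, 2], ans=7

Final answer: [27, 7, 10, 3, 4, 9, 2]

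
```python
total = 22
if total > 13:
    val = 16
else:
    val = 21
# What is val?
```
Trace:
  total=22
  total=22, val=16

Final answer: 16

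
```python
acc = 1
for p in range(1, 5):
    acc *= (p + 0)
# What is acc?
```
Trace:
  acc=1
  acc=1, p=1
  acc=2, p=2
  acc=6, p=3
  acc=24, p=4

Final answer: 24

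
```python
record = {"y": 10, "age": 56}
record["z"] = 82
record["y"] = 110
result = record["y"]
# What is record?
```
Trace:
  record={'y': 10, 'age': 56}
  record={'y': 10, 'age': 56, 'z': 82}
  record={'y': 110, 'age': 56, 'z': 82}
  record={'y': 110, 'age': 56, 'z': 82}, result=110

Final answer: {'y': 110, 'age': 56, 'z': 82}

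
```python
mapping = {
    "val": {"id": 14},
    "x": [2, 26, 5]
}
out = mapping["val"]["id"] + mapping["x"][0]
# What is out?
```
Trace:
  mapping={'val': {'id': 14}, 'x': [2, 26, 5]}
  mapping={'val': {'id': 14}, 'x': [2, 26, 5]}, out=16

Final answer: 16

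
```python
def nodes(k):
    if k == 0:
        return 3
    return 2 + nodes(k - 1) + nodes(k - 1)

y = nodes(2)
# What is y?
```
Call trace (a repeated sub-call is expanded the first time; later identical calls just restate its return value):
nodes(k=2)
  nodes(k=1)
    nodes(k=0)
    -> return 3
    nodes(k=0)
    -> return 3
  -> return 8
  nodes(k=1) -> return 8  (same call as traced above)
-> return 18

Final answer: 18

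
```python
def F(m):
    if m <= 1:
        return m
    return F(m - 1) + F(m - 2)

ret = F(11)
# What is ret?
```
Call trace (a repeated sub-call is expanded the first time; later identical calls just restate its return value):
F(m=11)
  F(m=10)
    F(m=9)
      F(m=8)
        F(m=7)
          F(m=6)
            F(m=5)
              F(m=4)
                F(m=3)
                  F(m=2)
                    F(m=1)
                    -> return 1
                    F(m=0)
                    -> return 0
                  -> return 1
                  F(m=1)
                  -> return 1
                -> return 2
                F(m=2) -> return 1  (same call as traced above)
              -> return 3
              F(m=3) -> return 2  (same call as traced above)
            -> return 5
            F(m=4) -> return 3  (same call as traced above)
          -> return 8
          F(m=5) -> return 5  (same call as traced above)
        -> return 13
        F(m=6) -> return 8  (same call as traced above)
      -> return 21
      F(m=7) -> return 13  (same call as traced above)
    -> return 34
    F(m=8) -> return 21  (same call as traced above)
  -> return 55
  F(m=9) -> return 34  (same call as traced above)
-> return 89

Final answer: 89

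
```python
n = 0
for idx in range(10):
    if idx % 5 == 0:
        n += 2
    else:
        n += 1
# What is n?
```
Trace:
  n=0
  n=2, idx=0
  n=3, idx=1
  n=4, idx=2
  n=5, idx=3
  n=6, idx=4
  n=8, idx=5
  n=9, idx=6
  n=10, idx=7
  n=11, idx=8
  n=12, idx=9

Final answer: 12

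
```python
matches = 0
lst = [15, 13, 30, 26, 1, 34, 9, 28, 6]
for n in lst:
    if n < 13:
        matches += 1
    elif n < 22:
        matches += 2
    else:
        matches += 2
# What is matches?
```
Trace:
  matches=0
  matches=2, n=15
  matches=4, n=13
  matches=6, n=30
  matches=8, n=26
  matches=9, n=1
  matches=11, n=34
  matches=12, n=9
  matches=14, n=28
  matches=15, n=6

Final answer: 15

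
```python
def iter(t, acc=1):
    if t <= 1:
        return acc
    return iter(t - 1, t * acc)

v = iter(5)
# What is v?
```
Call trace:
iter(t=5, acc=1)
  iter(t=4, acc=5)
    iter(t=3, acc=20)
      iter(t=2, acc=60)
        iter(t=1, acc=120)
        -> return 120
      -> return 120
    -> return 120
  -> return 120
-> return 120

Final answer: 120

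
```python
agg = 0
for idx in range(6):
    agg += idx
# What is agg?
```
Trace:
  agg=0
  agg=0, idx=0
  agg=1, idx=1
  agg=3, idx=2
  agg=6, idx=3
  agg=10, idx=4
  agg=15, idx=5

Final answer: 15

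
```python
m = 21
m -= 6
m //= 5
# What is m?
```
Trace:
  m=21
  m=15
  m=3

Final answer: 3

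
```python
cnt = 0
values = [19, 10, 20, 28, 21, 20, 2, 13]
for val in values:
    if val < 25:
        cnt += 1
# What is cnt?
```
Trace:
  cnt=0
  cnt=1, val=19
  cnt=2, val=10
  cnt=3, val=20
  cnt=3, val=28
  cnt=4, val=21
  cnt=5, val=20
  cnt=6, val=2
  cnt=7, val=13

Final answer: 7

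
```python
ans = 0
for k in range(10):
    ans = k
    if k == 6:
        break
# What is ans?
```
Trace:
  ans=0
  ans=0, k=0
  ans=1, k=1
  ans=2, k=2
  ans=3, k=3
  ans=4, k=4
  ans=5, k=5
  ans=6, k=6

Final answer: 6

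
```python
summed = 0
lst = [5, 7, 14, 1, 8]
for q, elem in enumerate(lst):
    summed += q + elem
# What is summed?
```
Trace:
  summed=0
  summed=5, q=0, elem=5
  summed=13, q=1, elem=7
  summed=29, q=2, elem=14
  summed=33, q=3, elem=1
  summed=45, q=4, elem=8

Final answer: 45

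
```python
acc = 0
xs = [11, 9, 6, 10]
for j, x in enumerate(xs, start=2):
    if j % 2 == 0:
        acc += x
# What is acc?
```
Trace:
  acc=0
  acc=11, j=2, x=11
  acc=11, j=3, x=9
  acc=17, j=4, x=6
  acc=17, j=5, x=10

Final answer: 17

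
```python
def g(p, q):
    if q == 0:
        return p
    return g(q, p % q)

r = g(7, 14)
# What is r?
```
Call trace:
g(p=7, q=14)
  g(p=14, q=7)
    g(p=7, q=0)
    -> return 7
  -> return 7
-> return 7

Final answer: 7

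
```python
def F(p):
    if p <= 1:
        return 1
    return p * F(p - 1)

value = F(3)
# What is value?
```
Call trace:
F(p=3)
  F(p=2)
    F(p=1)
    -> return 1
  -> return 2
-> return 6

Final answer: 6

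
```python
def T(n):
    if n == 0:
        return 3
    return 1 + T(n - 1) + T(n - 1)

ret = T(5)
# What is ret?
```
Call trace (a repeated sub-call is expanded the first time; later identical calls just restate its return value):
T(n=5)
  T(n=4)
    T(n=3)
      T(n=2)
        T(n=1)
          T(n=0)
          -> return 3
          T(n=0)
          -> return 3
        -> return 7
        T(n=1) -> return 7  (same call as traced above)
      -> return 15
      T(n=2) -> return 15  (same call as traced above)
    -> return 31
    T(n=3) -> return 31  (same call as traced above)
  -> return 63
  T(n=4) -> return 63  (same call as traced above)
-> return 127

Final answer: 127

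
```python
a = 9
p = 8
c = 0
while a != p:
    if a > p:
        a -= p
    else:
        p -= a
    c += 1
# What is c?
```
Trace:
  a=9
  a=9, p=8
  a=9, p=8, c=0
  a=1, p=8, c=1
  a=1, p=7, c=2
  a=1, p=6, c=3
  a=1, p=5, c=4
  a=1, p=4, c=5
  a=1, p=3, c=6
  a=1, p=2, c=7
  a=1, p=1, c=8

Final answer: 8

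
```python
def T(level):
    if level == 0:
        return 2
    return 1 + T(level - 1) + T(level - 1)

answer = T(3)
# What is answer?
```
Call trace (a repeated sub-call is expanded the first time; later identical calls just restate its return value):
T(level=3)
  T(level=2)
    T(level=1)
      T(level=0)
      -> return 2
      T(level=0)
      -> return 2
    -> return 5
    T(level=1) -> return 5  (same call as traced above)
  -> return 11
  T(level=2) -> return 11  (same call as traced above)
-> return 23

Final answer: 23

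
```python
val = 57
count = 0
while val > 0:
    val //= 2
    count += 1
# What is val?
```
Trace:
  val=57
  val=57, count=0
  val=28, count=1
  val=14, count=2
  val=7, count=3
  val=3, count=4
  val=1, count=5
  val=0, count=6

Final answer: 0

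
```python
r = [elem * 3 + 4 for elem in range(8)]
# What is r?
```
Trace:
  elem=0
  elem=1
  elem=2
  elem=3
  elem=4
  elem=5
  elem=6
  elem=7
  r=[4, 7, 10, 13, 16, 19, 22, 25]

Final answer: [4, 7, 10, 13, 16, 19, 22, 25]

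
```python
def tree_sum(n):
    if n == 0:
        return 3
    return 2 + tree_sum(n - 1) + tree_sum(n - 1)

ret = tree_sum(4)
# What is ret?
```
Call trace (a repeated sub-call is expanded the first time; later identical calls just restate its return value):
tree_sum(n=4)
  tree_sum(n=3)
    tree_sum(n=2)
      tree_sum(n=1)
        tree_sum(n=0)
        -> return 3
        tree_sum(n=0)
        -> return 3
      -> return 8
      tree_sum(n=1) -> return 8  (same call as traced above)
    -> return 18
    tree_sum(n=2) -> return 18  (same call as traced above)
  -> return 38
  tree_sum(n=3) -> return 38  (same call as traced above)
-> return 78

Final answer: 78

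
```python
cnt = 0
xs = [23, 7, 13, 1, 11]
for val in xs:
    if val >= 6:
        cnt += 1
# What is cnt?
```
Trace:
  cnt=0
  cnt=1, val=23
  cnt=2, val=7
  cnt=3, val=13
  cnt=3, val=1
  cnt=4, val=11

Final answer: 4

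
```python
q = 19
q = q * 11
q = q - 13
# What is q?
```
Trace:
  q=19
  q=209
  q=196

Final answer: 196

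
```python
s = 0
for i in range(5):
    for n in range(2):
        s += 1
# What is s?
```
Trace:
  s=0
  s=1, i=0, n=0
  s=2, i=0, n=1
  s=3, i=1, n=0
  s=4, i=1, n=1
  s=5, i=2, n=0
  s=6, i=2, n=1
  s=7, i=3, n=0
  s=8, i=3, n=1
  s=9, i=4, n=0
  s=10, i=4, n=1

Final answer: 10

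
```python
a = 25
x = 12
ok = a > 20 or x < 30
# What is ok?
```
Trace:
  a=25
  a=25, x=12
  a=25, x=12, ok=True

Final answer: True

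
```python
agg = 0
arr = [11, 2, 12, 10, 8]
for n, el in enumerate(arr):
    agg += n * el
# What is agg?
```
Trace:
  agg=0
  agg=0, n=0, el=11
  agg=2, n=1, el=2
  agg=26, n=2, el=12
  agg=56, n=3, el=10
  agg=88, n=4, el=8

Final answer: 88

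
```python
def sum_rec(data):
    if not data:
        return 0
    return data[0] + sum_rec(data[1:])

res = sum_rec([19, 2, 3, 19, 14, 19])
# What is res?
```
Call trace:
sum_rec(data=[19, 2, 3, 19, 14, 19])
  sum_rec(data=[2, 3, 19, 14, 19])
    sum_rec(data=[3, 19, 14, 19])
      sum_rec(data=[19, 14, 19])
        sum_rec(data=[14, 19])
          sum_rec(data=[19])
            sum_rec(data=[])
            -> return 0
          -> return 19
        -> return 33
      -> return 52
    -> return 55
  -> return 57
-> return 76

Final answer: 76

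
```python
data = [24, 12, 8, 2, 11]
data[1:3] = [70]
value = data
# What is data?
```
Trace:
  data=[24, 12, 8, 2, 11]
  data=[24, 70, 2, 11]
  data=[24, 70, 2, 11], value=[24, 70, 2, 11]

Final answer: [24, 70, 2, 11]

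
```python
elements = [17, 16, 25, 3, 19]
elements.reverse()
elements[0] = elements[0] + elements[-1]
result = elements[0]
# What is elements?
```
Trace:
  elements=[17, 16, 25, 3, 19]
  elements=[19, 3, 25, 16, 17]
  elements=[36, 3, 25, 16, 17]
  elements=[36, 3, 25, 16, 17], result=36

Final answer: [36, 3, 25, 16, 17]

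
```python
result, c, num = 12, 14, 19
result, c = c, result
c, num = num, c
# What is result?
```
Trace:
  result=12, c=14, num=19
  result=14, c=12, num=19
  result=14, c=19, num=12

Final answer: 14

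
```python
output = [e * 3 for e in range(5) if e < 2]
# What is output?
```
Trace:
  e=0
  e=1
  e=2
  e=3
  e=4
  output=[0, 3]

Final answer: [0, 3]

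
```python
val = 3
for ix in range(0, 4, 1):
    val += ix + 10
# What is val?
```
Trace:
  val=3
  val=13, ix=0
  val=24, ix=1
  val=36, ix=2
  val=49, ix=3

Final answer: 49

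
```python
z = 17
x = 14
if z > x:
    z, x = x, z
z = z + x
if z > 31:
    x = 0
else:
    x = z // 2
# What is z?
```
Trace:
  z=17
  z=17, x=14
  z=14, x=17
  z=31, x=17
  z=31, x=15

Final answer: 31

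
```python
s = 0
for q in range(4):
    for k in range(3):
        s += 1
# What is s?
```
Trace:
  s=0
  s=1, q=0, k=0
  s=2, q=0, k=1
  s=3, q=0, k=2
  s=4, q=1, k=0
  s=5, q=1, k=1
  s=6, q=1, k=2
  s=7, q=2, k=0
  s=8, q=2, k=1
  s=9, q=2, k=2
  s=10, q=3, k=0
  s=11, q=3, k=1
  s=12, q=3, k=2

Final answer: 12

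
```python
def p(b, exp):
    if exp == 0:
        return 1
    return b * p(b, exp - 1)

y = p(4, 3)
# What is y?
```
Call trace:
p(b=4, exp=3)
  p(b=4, exp=2)
    p(b=4, exp=1)
      p(b=4, exp=0)
      -> return 1
    -> return 4
  -> return 16
-> return 64

Final answer: 64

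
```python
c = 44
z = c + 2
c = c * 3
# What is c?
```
Trace:
  c=44
  c=44, z=46
  c=132, z=46

Final answer: 132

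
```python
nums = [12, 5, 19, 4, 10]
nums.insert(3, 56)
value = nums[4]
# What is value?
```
Trace:
  nums=[12, 5, 19, 4, 10]
  nums=[12, 5, 19, 56, 4, 10]
  nums=[12, 5, 19, 56, 4, 10], value=4

Final answer: 4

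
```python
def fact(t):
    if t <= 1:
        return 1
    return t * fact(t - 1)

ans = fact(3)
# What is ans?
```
Call trace:
fact(t=3)
  fact(t=2)
    fact(t=1)
    -> return 1
  -> return 2
-> return 6

Final answer: 6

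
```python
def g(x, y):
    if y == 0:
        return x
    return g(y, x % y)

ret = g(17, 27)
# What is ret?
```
Call trace:
g(x=17, y=27)
  g(x=27, y=17)
    g(x=17, y=10)
      g(x=10, y=7)
        g(x=7, y=3)
          g(x=3, y=1)
            g(x=1, y=0)
            -> return 1
          -> return 1
        -> return 1
      -> return 1
    -> return 1
  -> return 1
-> return 1

Final answer: 1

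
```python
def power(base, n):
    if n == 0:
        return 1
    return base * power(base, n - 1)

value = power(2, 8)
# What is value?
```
Call trace:
power(base=2, n=8)
  power(base=2, n=7)
    power(base=2, n=6)
      power(base=2, n=5)
        power(base=2, n=4)
          power(base=2, n=3)
            power(base=2, n=2)
              power(base=2, n=1)
                power(base=2, n=0)
                -> return 1
              -> return 2
            -> return 4
          -> return 8
        -> return 16
      -> return 32
    -> return 64
  -> return 128
-> return 256

Final answer: 256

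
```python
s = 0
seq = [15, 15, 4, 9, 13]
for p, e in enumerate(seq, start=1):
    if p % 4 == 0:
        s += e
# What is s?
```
Trace:
  s=0
  s=0, p=1, e=15
  s=0, p=2, e=15
  s=0, p=3, e=4
  s=9, p=4, e=9
  s=9, p=5, e=13

Final answer: 9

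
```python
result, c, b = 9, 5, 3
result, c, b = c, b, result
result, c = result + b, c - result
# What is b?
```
Trace:
  result=9, c=5, b=3
  result=5, c=3, b=9
  result=14, c=-2, b=9

Final answer: 9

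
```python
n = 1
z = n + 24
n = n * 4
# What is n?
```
Trace:
  n=1
  n=1, z=25
  n=4, z=25

Final answer: 4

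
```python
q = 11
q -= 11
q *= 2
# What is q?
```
Trace:
  q=11
  q=0
  q=0

Final answer: 0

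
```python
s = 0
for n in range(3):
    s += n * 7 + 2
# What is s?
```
Trace:
  s=0
  s=2, n=0
  s=11, n=1
  s=27, n=2

Final answer: 27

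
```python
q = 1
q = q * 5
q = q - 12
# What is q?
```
Trace:
  q=1
  q=5
  q=-7

Final answer: -7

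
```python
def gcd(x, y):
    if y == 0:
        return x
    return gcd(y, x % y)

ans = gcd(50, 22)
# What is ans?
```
Call trace:
gcd(x=50, y=22)
  gcd(x=22, y=6)
    gcd(x=6, y=4)
      gcd(x=4, y=2)
        gcd(x=2, y=0)
        -> return 2
      -> return 2
    -> return 2
  -> return 2
-> return 2

Final answer: 2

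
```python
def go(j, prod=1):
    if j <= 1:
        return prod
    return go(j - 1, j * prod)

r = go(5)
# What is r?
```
Call trace:
go(j=5, prod=1)
  go(j=4, prod=5)
    go(j=3, prod=20)
      go(j=2, prod=60)
        go(j=1, prod=120)
        -> return 120
      -> return 120
    -> return 120
  -> return 120
-> return 120

Final answer: 120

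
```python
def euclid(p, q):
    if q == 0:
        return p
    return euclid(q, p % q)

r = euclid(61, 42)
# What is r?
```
Call trace:
euclid(p=61, q=42)
  euclid(p=42, q=19)
    euclid(p=19, q=4)
      euclid(p=4, q=3)
        euclid(p=3, q=1)
          euclid(p=1, q=0)
          -> return 1
        -> return 1
      -> return 1
    -> return 1
  -> return 1
-> return 1

Final answer: 1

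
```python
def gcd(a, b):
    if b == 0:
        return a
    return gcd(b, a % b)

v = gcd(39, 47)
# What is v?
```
Call trace:
gcd(a=39, b=47)
  gcd(a=47, b=39)
    gcd(a=39, b=8)
      gcd(a=8, b=7)
        gcd(a=7, b=1)
          gcd(a=1, b=0)
          -> return 1
        -> return 1
      -> return 1
    -> return 1
  -> return 1
-> return 1

Final answer: 1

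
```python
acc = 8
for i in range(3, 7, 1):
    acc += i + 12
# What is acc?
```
Trace:
  acc=8
  acc=23, i=3
  acc=39, i=4
  acc=56, i=5
  acc=74, i=6

Final answer: 74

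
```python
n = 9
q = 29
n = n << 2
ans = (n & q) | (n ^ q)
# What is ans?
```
Trace:
  n=9
  n=9, q=29
  n=36, q=29
  n=36, q=29, ans=61

Final answer: 61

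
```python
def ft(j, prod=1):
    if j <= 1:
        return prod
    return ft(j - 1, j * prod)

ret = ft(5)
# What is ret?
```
Call trace:
ft(j=5, prod=1)
  ft(j=4, prod=5)
    ft(j=3, prod=20)
      ft(j=2, prod=60)
        ft(j=1, prod=120)
        -> return 120
      -> return 120
    -> return 120
  -> return 120
-> return 120

Final answer: 120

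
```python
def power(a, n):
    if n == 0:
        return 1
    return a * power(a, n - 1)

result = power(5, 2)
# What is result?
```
Call trace:
power(a=5, n=2)
  power(a=5, n=1)
    power(a=5, n=0)
    -> return 1
  -> return 5
-> return 25

Final answer: 25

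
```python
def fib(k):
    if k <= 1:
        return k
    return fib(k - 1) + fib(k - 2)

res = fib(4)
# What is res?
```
Call trace (a repeated sub-call is expanded the first time; later identical calls just restate its return value):
fib(k=4)
  fib(k=3)
    fib(k=2)
      fib(k=1)
      -> return 1
      fib(k=0)
      -> return 0
    -> return 1
    fib(k=1)
    -> return 1
  -> return 2
  fib(k=2) -> return 1  (same call as traced above)
-> return 3

Final answer: 3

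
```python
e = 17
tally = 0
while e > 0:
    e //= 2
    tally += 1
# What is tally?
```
Trace:
  e=17
  e=17, tally=0
  e=8, tally=1
  e=4, tally=2
  e=2, tally=3
  e=1, tally=4
  e=0, tally=5

Final answer: 5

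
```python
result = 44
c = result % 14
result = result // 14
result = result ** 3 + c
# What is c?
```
Trace:
  result=44
  result=44, c=2
  result=3, c=2
  result=29, c=2

Final answer: 2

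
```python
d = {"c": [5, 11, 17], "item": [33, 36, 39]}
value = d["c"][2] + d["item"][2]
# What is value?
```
Trace:
  d={'c': [5, 11, 17], 'item': [33, 36, 39]}
  d={'c': [5, 11, 17], 'item': [33, 36, 39]}, value=56

Final answer: 56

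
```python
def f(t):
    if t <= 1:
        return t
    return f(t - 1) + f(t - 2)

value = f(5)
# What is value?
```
Call trace (a repeated sub-call is expanded the first time; later identical calls just restate its return value):
f(t=5)
  f(t=4)
    f(t=3)
      f(t=2)
        f(t=1)
        -> return 1
        f(t=0)
        -> return 0
      -> return 1
      f(t=1)
      -> return 1
    -> return 2
    f(t=2) -> return 1  (same call as traced above)
  -> return 3
  f(t=3) -> return 2  (same call as traced above)
-> return 5

Final answer: 5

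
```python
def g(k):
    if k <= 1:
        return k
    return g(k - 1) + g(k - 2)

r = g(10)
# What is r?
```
Call trace (a repeated sub-call is expanded the first time; later identical calls just restate its return value):
g(k=10)
  g(k=9)
    g(k=8)
      g(k=7)
        g(k=6)
          g(k=5)
            g(k=4)
              g(k=3)
                g(k=2)
                  g(k=1)
                  -> return 1
                  g(k=0)
                  -> return 0
                -> return 1
                g(k=1)
                -> return 1
              -> return 2
              g(k=2) -> return 1  (same call as traced above)
            -> return 3
            g(k=3) -> return 2  (same call as traced above)
          -> return 5
          g(k=4) -> return 3  (same call as traced above)
        -> return 8
        g(k=5) -> return 5  (same call as traced above)
      -> return 13
      g(k=6) -> return 8  (same call as traced above)
    -> return 21
    g(k=7) -> return 13  (same call as traced above)
  -> return 34
  g(k=8) -> return 21  (same call as traced above)
-> return 55

Final answer: 55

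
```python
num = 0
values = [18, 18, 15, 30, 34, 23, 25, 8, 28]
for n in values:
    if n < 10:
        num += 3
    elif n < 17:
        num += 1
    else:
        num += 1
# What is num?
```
Trace:
  num=0
  num=1, n=18
  num=2, n=18
  num=3, n=15
  num=4, n=30
  num=5, n=34
  num=6, n=23
  num=7, n=25
  num=10, n=8
  num=11, n=28

Final answer: 11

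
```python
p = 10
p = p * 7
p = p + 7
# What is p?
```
Trace:
  p=10
  p=70
  p=77

Final answer: 77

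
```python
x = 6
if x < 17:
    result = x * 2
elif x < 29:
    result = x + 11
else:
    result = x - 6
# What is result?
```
Trace:
  x=6
  x=6, result=12

Final answer: 12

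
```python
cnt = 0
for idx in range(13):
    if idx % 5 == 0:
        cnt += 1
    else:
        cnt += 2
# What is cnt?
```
Trace:
  cnt=0
  cnt=1, idx=0
  cnt=3, idx=1
  cnt=5, idx=2
  cnt=7, idx=3
  cnt=9, idx=4
  cnt=10, idx=5
  cnt=12, idx=6
  cnt=14, idx=7
  cnt=16, idx=8
  cnt=18, idx=9
  cnt=19, idx=10
  cnt=21, idx=11
  cnt=23, idx=12

Final answer: 23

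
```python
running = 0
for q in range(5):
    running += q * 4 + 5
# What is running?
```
Trace:
  running=0
  running=5, q=0
  running=14, q=1
  running=27, q=2
  running=44, q=3
  running=65, q=4

Final answer: 65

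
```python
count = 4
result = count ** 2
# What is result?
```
Trace:
  count=4
  count=4, result=16

Final answer: 16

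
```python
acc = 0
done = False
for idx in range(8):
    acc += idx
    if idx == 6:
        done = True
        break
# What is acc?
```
Trace:
  acc=0
  acc=0, done=False
  acc=0, done=False, idx=0
  acc=1, done=False, idx=1
  acc=3, done=False, idx=2
  acc=6, done=False, idx=3
  acc=10, done=False, idx=4
  acc=15, done=False, idx=5
  acc=21, done=True, idx=6

Final answer: 21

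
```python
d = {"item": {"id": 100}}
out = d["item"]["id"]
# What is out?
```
Trace:
  d={'item': {'id': 100}}
  d={'item': {'id': 100}}, out=100

Final answer: 100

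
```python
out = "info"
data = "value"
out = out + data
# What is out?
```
Trace:
  out='info'
  out='info', data='value'
  out='infovalue', data='value'

Final answer: 'infovalue'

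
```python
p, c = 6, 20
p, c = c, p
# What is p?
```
Trace:
  p=6, c=20
  p=20, c=6

Final answer: 20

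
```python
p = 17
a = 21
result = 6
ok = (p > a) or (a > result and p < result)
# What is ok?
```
Trace:
  p=17
  p=17, a=21
  p=17, a=21, result=6
  p=17, a=21, result=6, ok=False

Final answer: False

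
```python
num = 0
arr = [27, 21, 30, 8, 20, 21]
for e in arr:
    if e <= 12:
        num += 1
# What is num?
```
Trace:
  num=0
  num=0, e=27
  num=0, e=21
  num=0, e=30
  num=1, e=8
  num=1, e=20
  num=1, e=21

Final answer: 1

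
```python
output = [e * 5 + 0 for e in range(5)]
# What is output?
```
Trace:
  e=0
  e=1
  e=2
  e=3
  e=4
  output=[0, 5, 10, 15, 20]

Final answer: [0, 5, 10, 15, 20]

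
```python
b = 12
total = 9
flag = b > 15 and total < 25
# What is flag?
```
Trace:
  b=12
  b=12, total=9
  b=12, total=9, flag=False

Final answer: False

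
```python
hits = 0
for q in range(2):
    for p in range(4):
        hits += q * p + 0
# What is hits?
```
Trace:
  hits=0
  hits=0, q=0, p=0
  hits=0, q=0, p=1
  hits=0, q=0, p=2
  hits=0, q=0, p=3
  hits=0, q=1, p=0
  hits=1, q=1, p=1
  hits=3, q=1, p=2
  hits=6, q=1, p=3

Final answer: 6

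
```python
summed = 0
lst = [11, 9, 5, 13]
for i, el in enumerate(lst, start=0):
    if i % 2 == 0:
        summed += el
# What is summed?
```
Trace:
  summed=0
  summed=11, i=0, el=11
  summed=11, i=1, el=9
  summed=16, i=2, el=5
  summed=16, i=3, el=13

Final answer: 16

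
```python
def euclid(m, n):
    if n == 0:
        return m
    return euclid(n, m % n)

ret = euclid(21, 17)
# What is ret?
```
Call trace:
euclid(m=21, n=17)
  euclid(m=17, n=4)
    euclid(m=4, n=1)
      euclid(m=1, n=0)
      -> return 1
    -> return 1
  -> return 1
-> return 1

Final answer: 1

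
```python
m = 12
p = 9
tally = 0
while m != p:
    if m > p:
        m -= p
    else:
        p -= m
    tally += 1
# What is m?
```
Trace:
  m=12
  m=12, p=9
  m=12, p=9, tally=0
  m=3, p=9, tally=1
  m=3, p=6, tally=2
  m=3, p=3, tally=3

Final answer: 3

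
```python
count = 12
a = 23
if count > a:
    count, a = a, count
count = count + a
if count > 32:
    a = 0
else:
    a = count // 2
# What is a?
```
Trace:
  count=12
  count=12, a=23
  count=12, a=23
  count=35, a=23
  count=35, a=0

Final answer: 0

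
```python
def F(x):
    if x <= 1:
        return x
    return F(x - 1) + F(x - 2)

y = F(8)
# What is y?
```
Call trace (a repeated sub-call is expanded the first time; later identical calls just restate its return value):
F(x=8)
  F(x=7)
    F(x=6)
      F(x=5)
        F(x=4)
          F(x=3)
            F(x=2)
              F(x=1)
              -> return 1
              F(x=0)
              -> return 0
            -> return 1
            F(x=1)
            -> return 1
          -> return 2
          F(x=2) -> return 1  (same call as traced above)
        -> return 3
        F(x=3) -> return 2  (same call as traced above)
      -> return 5
      F(x=4) -> return 3  (same call as traced above)
    -> return 8
    F(x=5) -> return 5  (same call as traced above)
  -> return 13
  F(x=6) -> return 8  (same call as traced above)
-> return 21

Final answer: 21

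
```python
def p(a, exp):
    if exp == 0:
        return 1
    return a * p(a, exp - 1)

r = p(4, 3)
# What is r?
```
Call trace:
p(a=4, exp=3)
  p(a=4, exp=2)
    p(a=4, exp=1)
      p(a=4, exp=0)
      -> return 1
    -> return 4
  -> return 16
-> return 64

Final answer: 64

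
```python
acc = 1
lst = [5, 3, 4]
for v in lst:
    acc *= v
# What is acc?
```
Trace:
  acc=1
  acc=5, v=5
  acc=15, v=3
  acc=60, v=4

Final answer: 60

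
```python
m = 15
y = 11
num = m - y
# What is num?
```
Trace:
  m=15
  m=15, y=11
  m=15, y=11, num=4

Final answer: 4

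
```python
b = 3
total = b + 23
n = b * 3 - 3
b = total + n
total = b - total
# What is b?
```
Trace:
  b=3
  b=3, total=26
  b=3, total=26, n=6
  b=32, total=26, n=6
  b=32, total=6, n=6

Final answer: 32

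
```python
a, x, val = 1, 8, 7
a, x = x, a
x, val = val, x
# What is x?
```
Trace:
  a=1, x=8, val=7
  a=8, x=1, val=7
  a=8, x=7, val=1

Final answer: 7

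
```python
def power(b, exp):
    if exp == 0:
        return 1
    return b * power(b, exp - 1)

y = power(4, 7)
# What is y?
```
Call trace:
power(b=4, exp=7)
  power(b=4, exp=6)
    power(b=4, exp=5)
      power(b=4, exp=4)
        power(b=4, exp=3)
          power(b=4, exp=2)
            power(b=4, exp=1)
              power(b=4, exp=0)
              -> return 1
            -> return 4
          -> return 16
        -> return 64
      -> return 256
    -> return 1024
  -> return 4096
-> return 16384

Final answer: 16384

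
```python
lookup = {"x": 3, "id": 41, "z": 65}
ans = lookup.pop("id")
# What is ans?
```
Trace:
  lookup={'x': 3, 'id': 41, 'z': 65}
  lookup={'x': 3, 'z': 65}, ans=41

Final answer: 41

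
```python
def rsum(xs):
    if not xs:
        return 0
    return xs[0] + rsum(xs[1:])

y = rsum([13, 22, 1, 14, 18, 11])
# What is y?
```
Call trace:
rsum(xs=[13, 22, 1, 14, 18, 11])
  rsum(xs=[22, 1, 14, 18, 11])
    rsum(xs=[1, 14, 18, 11])
      rsum(xs=[14, 18, 11])
        rsum(xs=[18, 11])
          rsum(xs=[11])
            rsum(xs=[])
            -> return 0
          -> return 11
        -> return 29
      -> return 43
    -> return 44
  -> return 66
-> return 79

Final answer: 79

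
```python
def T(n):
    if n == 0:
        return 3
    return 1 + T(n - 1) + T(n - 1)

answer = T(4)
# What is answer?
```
Call trace (a repeated sub-call is expanded the first time; later identical calls just restate its return value):
T(n=4)
  T(n=3)
    T(n=2)
      T(n=1)
        T(n=0)
        -> return 3
        T(n=0)
        -> return 3
      -> return 7
      T(n=1) -> return 7  (same call as traced above)
    -> return 15
    T(n=2) -> return 15  (same call as traced above)
  -> return 31
  T(n=3) -> return 31  (same call as traced above)
-> return 63

Final answer: 63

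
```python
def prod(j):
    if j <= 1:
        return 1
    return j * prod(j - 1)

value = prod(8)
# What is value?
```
Call trace:
prod(j=8)
  prod(j=7)
    prod(j=6)
      prod(j=5)
        prod(j=4)
          prod(j=3)
            prod(j=2)
              prod(j=1)
              -> return 1
            -> return 2
          -> return 6
        -> return 24
      -> return 120
    -> return 720
  -> return 5040
-> return 40320

Final answer: 40320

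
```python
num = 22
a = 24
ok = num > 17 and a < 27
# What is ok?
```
Trace:
  num=22
  num=22, a=24
  num=22, a=24, ok=True

Final answer: True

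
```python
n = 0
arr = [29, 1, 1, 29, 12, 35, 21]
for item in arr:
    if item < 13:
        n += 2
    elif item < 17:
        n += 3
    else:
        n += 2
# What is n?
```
Trace:
  n=0
  n=2, item=29
  n=4, item=1
  n=6, item=1
  n=8, item=29
  n=10, item=12
  n=12, item=35
  n=14, item=21

Final answer: 14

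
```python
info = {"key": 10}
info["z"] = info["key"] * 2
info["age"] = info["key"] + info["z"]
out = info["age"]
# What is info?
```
Trace:
  info={'key': 10}
  info={'key': 10, 'z': 20}
  info={'key': 10, 'z': 20, 'age': 30}
  info={'key': 10, 'z': 20, 'age': 30}, out=30

Final answer: {'key': 10, 'z': 20, 'age': 30}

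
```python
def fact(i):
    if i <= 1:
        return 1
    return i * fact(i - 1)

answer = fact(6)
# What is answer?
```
Call trace:
fact(i=6)
  fact(i=5)
    fact(i=4)
      fact(i=3)
        fact(i=2)
          fact(i=1)
          -> return 1
        -> return 2
      -> return 6
    -> return 24
  -> return 120
-> return 720

Final answer: 720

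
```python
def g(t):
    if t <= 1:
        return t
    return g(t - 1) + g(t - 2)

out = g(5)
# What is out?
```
Call trace (a repeated sub-call is expanded the first time; later identical calls just restate its return value):
g(t=5)
  g(t=4)
    g(t=3)
      g(t=2)
        g(t=1)
        -> return 1
        g(t=0)
        -> return 0
      -> return 1
      g(t=1)
      -> return 1
    -> return 2
    g(t=2) -> return 1  (same call as traced above)
  -> return 3
  g(t=3) -> return 2  (same call as traced above)
-> return 5

Final answer: 5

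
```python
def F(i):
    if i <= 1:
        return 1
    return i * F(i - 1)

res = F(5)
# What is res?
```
Call trace:
F(i=5)
  F(i=4)
    F(i=3)
      F(i=2)
        F(i=1)
        -> return 1
      -> return 2
    -> return 6
  -> return 24
-> return 120

Final answer: 120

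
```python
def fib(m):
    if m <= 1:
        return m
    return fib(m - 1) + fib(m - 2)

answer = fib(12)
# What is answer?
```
Call trace (a repeated sub-call is expanded the first time; later identical calls just restate its return value):
fib(m=12)
  fib(m=11)
    fib(m=10)
      fib(m=9)
        fib(m=8)
          fib(m=7)
            fib(m=6)
              fib(m=5)
                fib(m=4)
                  fib(m=3)
                    fib(m=2)
                      fib(m=1)
                      -> return 1
                      fib(m=0)
                      -> return 0
                    -> return 1
                    fib(m=1)
                    -> return 1
                  -> return 2
                  fib(m=2) -> return 1  (same call as traced above)
                -> return 3
                fib(m=3) -> return 2  (same call as traced above)
              -> return 5
              fib(m=4) -> return 3  (same call as traced above)
            -> return 8
            fib(m=5) -> return 5  (same call as traced above)
          -> return 13
          fib(m=6) -> return 8  (same call as traced above)
        -> return 21
        fib(m=7) -> return 13  (same call as traced above)
      -> return 34
      fib(m=8) -> return 21  (same call as traced above)
    -> return 55
    fib(m=9) -> return 34  (same call as traced above)
  -> return 89
  fib(m=10) -> return 55  (same call as traced above)
-> return 144

Final answer: 144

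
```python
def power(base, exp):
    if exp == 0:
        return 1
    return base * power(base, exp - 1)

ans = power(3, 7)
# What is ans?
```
Call trace:
power(base=3, exp=7)
  power(base=3, exp=6)
    power(base=3, exp=5)
      power(base=3, exp=4)
        power(base=3, exp=3)
          power(base=3, exp=2)
            power(base=3, exp=1)
              power(base=3, exp=0)
              -> return 1
            -> return 3
          -> return 9
        -> return 27
      -> return 81
    -> return 243
  -> return 729
-> return 2187

Final answer: 2187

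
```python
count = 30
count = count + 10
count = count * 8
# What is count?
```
Trace:
  count=30
  count=40
  count=320

Final answer: 320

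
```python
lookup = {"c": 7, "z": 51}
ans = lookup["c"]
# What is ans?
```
Trace:
  lookup={'c': 7, 'z': 51}
  lookup={'c': 7, 'z': 51}, ans=7

Final answer: 7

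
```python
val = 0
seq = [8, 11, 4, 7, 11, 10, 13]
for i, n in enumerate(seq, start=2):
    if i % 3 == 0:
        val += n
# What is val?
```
Trace:
  val=0
  val=0, i=2, n=8
  val=11, i=3, n=11
  val=11, i=4, n=4
  val=11, i=5, n=7
  val=22, i=6, n=11
  val=22, i=7, n=10
  val=22, i=8, n=13

Final answer: 22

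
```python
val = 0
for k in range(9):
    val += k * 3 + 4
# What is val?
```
Trace:
  val=0
  val=4, k=0
  val=11, k=1
  val=21, k=2
  val=34, k=3
  val=50, k=4
  val=69, k=5
  val=91, k=6
  val=116, k=7
  val=144, k=8

Final answer: 144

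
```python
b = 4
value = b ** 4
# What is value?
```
Trace:
  b=4
  b=4, value=256

Final answer: 256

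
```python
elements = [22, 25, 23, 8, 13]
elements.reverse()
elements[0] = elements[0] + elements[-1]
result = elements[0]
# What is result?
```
Trace:
  elements=[22, 25, 23, 8, 13]
  elements=[13, 8, 23, 25, 22]
  elements=[35, 8, 23, 25, 22]
  elements=[35, 8, 23, 25, 22], result=35

Final answer: 35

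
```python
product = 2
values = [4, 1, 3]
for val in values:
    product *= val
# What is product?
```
Trace:
  product=2
  product=8, val=4
  product=8, val=1
  product=24, val=3

Final answer: 24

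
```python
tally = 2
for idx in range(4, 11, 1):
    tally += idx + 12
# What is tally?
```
Trace:
  tally=2
  tally=18, idx=4
  tally=35, idx=5
  tally=53, idx=6
  tally=72, idx=7
  tally=92, idx=8
  tally=113, idx=9
  tally=135, idx=10

Final answer: 135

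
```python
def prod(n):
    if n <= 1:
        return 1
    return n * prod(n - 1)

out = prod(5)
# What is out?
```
Call trace:
prod(n=5)
  prod(n=4)
    prod(n=3)
      prod(n=2)
        prod(n=1)
        -> return 1
      -> return 2
    -> return 6
  -> return 24
-> return 120

Final answer: 120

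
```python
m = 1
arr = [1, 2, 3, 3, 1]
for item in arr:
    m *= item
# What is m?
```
Trace:
  m=1
  m=1, item=1
  m=2, item=2
  m=6, item=3
  m=18, item=3
  m=18, item=1

Final answer: 18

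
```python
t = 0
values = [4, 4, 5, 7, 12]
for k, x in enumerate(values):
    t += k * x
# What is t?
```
Trace:
  t=0
  t=0, k=0, x=4
  t=4, k=1, x=4
  t=14, k=2, x=5
  t=35, k=3, x=7
  t=83, k=4, x=12

Final answer: 83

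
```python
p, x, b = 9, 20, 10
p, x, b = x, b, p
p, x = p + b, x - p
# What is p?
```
Trace:
  p=9, x=20, b=10
  p=20, x=10, b=9
  p=29, x=-10, b=9

Final answer: 29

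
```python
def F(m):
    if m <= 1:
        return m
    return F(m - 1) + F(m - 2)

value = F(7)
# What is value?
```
Call trace (a repeated sub-call is expanded the first time; later identical calls just restate its return value):
F(m=7)
  F(m=6)
    F(m=5)
      F(m=4)
        F(m=3)
          F(m=2)
            F(m=1)
            -> return 1
            F(m=0)
            -> return 0
          -> return 1
          F(m=1)
          -> return 1
        -> return 2
        F(m=2) -> return 1  (same call as traced above)
      -> return 3
      F(m=3) -> return 2  (same call as traced above)
    -> return 5
    F(m=4) -> return 3  (same call as traced above)
  -> return 8
  F(m=5) -> return 5  (same call as traced above)
-> return 13

Final answer: 13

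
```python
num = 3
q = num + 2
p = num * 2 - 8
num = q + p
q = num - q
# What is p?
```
Trace:
  num=3
  num=3, q=5
  num=3, q=5, p=-2
  num=3, q=5, p=-2
  num=3, q=-2, p=-2

Final answer: -2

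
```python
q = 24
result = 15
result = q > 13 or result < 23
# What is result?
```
Trace:
  q=24
  q=24, result=15
  q=24, result=True

Final answer: True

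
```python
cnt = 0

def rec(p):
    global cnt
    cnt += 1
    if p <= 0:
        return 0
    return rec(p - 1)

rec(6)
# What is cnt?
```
Call trace:
rec(p=6)
  rec(p=5)
    rec(p=4)
      rec(p=3)
        rec(p=2)
          rec(p=1)
            rec(p=0)
            -> return 0
          -> return 0
        -> return 0
      -> return 0
    -> return 0
  -> return 0
-> return 0

cnt is incremented once per call. rec is entered once for each p = 6, 5, 4, 3, 2, 1, 0 (the p <= 0 call returns without recursing), i.e. 6 + 1 calls.
cnt = 7

Final answer: 7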